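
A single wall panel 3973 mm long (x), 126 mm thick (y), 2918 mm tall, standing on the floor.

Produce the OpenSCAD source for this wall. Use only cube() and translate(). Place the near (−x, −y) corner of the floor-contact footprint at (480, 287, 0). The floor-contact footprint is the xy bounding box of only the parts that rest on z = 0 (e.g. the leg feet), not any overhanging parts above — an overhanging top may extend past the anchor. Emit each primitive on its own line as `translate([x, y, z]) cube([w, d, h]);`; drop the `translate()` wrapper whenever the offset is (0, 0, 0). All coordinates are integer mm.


translate([480, 287, 0]) cube([3973, 126, 2918]);


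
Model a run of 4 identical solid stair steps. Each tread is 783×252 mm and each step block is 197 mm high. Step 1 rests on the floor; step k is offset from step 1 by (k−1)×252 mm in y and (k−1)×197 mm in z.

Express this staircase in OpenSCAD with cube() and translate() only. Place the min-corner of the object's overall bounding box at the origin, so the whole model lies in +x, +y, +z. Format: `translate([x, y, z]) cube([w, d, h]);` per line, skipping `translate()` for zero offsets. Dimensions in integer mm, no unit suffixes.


cube([783, 252, 197]);
translate([0, 252, 197]) cube([783, 252, 197]);
translate([0, 504, 394]) cube([783, 252, 197]);
translate([0, 756, 591]) cube([783, 252, 197]);


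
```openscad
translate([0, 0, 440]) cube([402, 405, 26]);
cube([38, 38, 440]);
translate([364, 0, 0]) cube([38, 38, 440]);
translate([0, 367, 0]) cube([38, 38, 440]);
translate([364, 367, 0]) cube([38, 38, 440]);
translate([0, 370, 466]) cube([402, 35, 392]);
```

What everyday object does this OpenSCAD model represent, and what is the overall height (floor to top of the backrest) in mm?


A chair. The overall height is 858 mm.

A slab on four corner posts with a tall panel at the back — a chair. The seat slab sits at z = 440 with thickness 26, and the 392 mm backrest starts at the seat top, so the overall height is 440 + 26 + 392 = 858 mm.


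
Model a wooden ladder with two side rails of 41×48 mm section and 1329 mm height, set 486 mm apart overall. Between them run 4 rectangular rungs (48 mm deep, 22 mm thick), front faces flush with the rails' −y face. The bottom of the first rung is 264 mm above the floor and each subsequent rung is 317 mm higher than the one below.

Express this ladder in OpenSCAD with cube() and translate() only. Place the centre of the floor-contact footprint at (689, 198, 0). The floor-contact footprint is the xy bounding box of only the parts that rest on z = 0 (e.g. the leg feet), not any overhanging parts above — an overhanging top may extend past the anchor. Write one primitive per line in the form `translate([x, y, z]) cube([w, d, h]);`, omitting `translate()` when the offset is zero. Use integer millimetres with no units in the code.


// rung span = 486 - 2*41 = 404
// rung[k] z = 264 + k*317
translate([446, 174, 0]) cube([41, 48, 1329]);
translate([891, 174, 0]) cube([41, 48, 1329]);
translate([487, 174, 264]) cube([404, 48, 22]);
translate([487, 174, 581]) cube([404, 48, 22]);
translate([487, 174, 898]) cube([404, 48, 22]);
translate([487, 174, 1215]) cube([404, 48, 22]);


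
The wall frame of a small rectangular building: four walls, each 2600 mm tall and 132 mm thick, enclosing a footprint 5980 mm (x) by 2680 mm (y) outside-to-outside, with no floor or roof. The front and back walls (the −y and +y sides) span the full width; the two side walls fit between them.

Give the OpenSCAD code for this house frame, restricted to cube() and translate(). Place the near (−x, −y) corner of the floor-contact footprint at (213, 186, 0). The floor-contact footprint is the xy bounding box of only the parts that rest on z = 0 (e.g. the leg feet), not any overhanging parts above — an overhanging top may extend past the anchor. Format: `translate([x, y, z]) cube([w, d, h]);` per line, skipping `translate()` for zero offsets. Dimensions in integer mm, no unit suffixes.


translate([213, 186, 0]) cube([5980, 132, 2600]);
translate([213, 2734, 0]) cube([5980, 132, 2600]);
translate([213, 318, 0]) cube([132, 2416, 2600]);
translate([6061, 318, 0]) cube([132, 2416, 2600]);


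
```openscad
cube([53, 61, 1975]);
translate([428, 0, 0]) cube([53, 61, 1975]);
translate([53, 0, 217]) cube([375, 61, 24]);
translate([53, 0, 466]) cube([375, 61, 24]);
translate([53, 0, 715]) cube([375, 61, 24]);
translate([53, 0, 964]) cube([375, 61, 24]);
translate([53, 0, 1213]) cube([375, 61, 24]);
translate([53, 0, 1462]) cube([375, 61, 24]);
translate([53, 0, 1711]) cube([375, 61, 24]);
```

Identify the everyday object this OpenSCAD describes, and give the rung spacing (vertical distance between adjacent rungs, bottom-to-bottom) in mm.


A ladder. The rung spacing is 249 mm.

Two tall 53×61 posts with 7 short bars between them — a ladder. Adjacent rungs sit at z = 217 and z = 466, so the spacing is 466 − 217 = 249 mm.


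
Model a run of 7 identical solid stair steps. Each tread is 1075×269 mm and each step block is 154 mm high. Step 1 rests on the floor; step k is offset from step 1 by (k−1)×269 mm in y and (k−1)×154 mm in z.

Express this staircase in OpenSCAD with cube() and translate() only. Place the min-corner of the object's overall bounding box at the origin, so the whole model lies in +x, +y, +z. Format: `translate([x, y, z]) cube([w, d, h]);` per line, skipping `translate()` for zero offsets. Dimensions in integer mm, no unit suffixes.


cube([1075, 269, 154]);
translate([0, 269, 154]) cube([1075, 269, 154]);
translate([0, 538, 308]) cube([1075, 269, 154]);
translate([0, 807, 462]) cube([1075, 269, 154]);
translate([0, 1076, 616]) cube([1075, 269, 154]);
translate([0, 1345, 770]) cube([1075, 269, 154]);
translate([0, 1614, 924]) cube([1075, 269, 154]);


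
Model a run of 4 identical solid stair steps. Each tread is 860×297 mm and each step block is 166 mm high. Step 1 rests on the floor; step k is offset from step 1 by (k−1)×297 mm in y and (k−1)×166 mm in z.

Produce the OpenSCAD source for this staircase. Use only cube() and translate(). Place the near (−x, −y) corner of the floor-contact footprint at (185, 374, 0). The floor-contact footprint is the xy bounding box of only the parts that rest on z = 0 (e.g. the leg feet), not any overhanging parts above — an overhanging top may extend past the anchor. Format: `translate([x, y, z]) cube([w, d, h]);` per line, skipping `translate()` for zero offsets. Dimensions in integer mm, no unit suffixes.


translate([185, 374, 0]) cube([860, 297, 166]);
translate([185, 671, 166]) cube([860, 297, 166]);
translate([185, 968, 332]) cube([860, 297, 166]);
translate([185, 1265, 498]) cube([860, 297, 166]);


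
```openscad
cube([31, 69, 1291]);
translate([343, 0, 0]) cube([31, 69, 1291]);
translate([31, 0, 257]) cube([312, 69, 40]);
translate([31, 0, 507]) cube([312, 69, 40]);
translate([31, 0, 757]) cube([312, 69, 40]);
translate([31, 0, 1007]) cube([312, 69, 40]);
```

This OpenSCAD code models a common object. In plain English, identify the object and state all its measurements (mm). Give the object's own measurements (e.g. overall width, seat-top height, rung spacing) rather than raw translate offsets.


A straight ladder. Two 31×69 mm vertical rails, 1291 mm tall, stand 374 mm apart (outside-to-outside) with their front faces coplanar on the −y side. 4 rungs, each 69 mm deep and 40 mm tall, span between the inner faces of the rails, front faces flush with the rails. The lowest rung's underside is at z = 257 mm and rungs are spaced 250 mm apart (underside to underside).


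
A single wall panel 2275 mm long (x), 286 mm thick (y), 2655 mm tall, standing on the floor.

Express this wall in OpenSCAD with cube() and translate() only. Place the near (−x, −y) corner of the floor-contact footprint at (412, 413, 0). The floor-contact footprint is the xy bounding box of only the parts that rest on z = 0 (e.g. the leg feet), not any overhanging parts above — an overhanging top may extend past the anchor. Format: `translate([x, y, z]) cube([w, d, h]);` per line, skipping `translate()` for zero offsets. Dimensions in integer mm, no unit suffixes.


translate([412, 413, 0]) cube([2275, 286, 2655]);


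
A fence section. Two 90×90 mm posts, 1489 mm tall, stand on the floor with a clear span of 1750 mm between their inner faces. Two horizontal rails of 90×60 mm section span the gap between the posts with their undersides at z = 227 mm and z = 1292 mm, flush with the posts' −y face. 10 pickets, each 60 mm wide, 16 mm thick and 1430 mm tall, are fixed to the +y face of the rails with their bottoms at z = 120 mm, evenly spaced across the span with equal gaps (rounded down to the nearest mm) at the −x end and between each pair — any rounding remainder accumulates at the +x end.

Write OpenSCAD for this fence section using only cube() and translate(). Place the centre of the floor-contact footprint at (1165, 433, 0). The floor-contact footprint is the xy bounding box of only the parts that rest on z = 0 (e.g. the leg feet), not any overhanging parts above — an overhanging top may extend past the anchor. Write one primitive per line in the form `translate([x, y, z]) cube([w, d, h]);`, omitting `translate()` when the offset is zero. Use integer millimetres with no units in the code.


translate([200, 388, 0]) cube([90, 90, 1489]);
translate([2040, 388, 0]) cube([90, 90, 1489]);
translate([290, 388, 227]) cube([1750, 90, 60]);
translate([290, 388, 1292]) cube([1750, 90, 60]);
translate([394, 478, 120]) cube([60, 16, 1430]);
translate([558, 478, 120]) cube([60, 16, 1430]);
translate([722, 478, 120]) cube([60, 16, 1430]);
translate([886, 478, 120]) cube([60, 16, 1430]);
translate([1050, 478, 120]) cube([60, 16, 1430]);
translate([1214, 478, 120]) cube([60, 16, 1430]);
translate([1378, 478, 120]) cube([60, 16, 1430]);
translate([1542, 478, 120]) cube([60, 16, 1430]);
translate([1706, 478, 120]) cube([60, 16, 1430]);
translate([1870, 478, 120]) cube([60, 16, 1430]);


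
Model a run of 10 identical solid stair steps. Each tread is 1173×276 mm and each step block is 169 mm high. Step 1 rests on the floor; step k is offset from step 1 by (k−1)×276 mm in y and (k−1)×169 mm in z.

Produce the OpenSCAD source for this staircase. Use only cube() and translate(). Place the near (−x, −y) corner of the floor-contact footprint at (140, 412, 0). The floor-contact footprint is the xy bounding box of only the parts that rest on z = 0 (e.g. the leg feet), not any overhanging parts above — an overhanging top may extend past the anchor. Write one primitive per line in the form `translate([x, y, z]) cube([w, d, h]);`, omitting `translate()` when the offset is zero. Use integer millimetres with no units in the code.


translate([140, 412, 0]) cube([1173, 276, 169]);
translate([140, 688, 169]) cube([1173, 276, 169]);
translate([140, 964, 338]) cube([1173, 276, 169]);
translate([140, 1240, 507]) cube([1173, 276, 169]);
translate([140, 1516, 676]) cube([1173, 276, 169]);
translate([140, 1792, 845]) cube([1173, 276, 169]);
translate([140, 2068, 1014]) cube([1173, 276, 169]);
translate([140, 2344, 1183]) cube([1173, 276, 169]);
translate([140, 2620, 1352]) cube([1173, 276, 169]);
translate([140, 2896, 1521]) cube([1173, 276, 169]);


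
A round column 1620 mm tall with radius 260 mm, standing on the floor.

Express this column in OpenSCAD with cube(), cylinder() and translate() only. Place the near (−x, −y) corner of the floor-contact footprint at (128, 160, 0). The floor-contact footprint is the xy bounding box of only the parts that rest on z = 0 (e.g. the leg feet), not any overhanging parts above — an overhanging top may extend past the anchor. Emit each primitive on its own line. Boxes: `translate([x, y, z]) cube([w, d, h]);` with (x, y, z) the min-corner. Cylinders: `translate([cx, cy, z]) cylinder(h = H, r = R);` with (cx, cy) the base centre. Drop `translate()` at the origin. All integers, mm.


translate([388, 420, 0]) cylinder(h = 1620, r = 260);


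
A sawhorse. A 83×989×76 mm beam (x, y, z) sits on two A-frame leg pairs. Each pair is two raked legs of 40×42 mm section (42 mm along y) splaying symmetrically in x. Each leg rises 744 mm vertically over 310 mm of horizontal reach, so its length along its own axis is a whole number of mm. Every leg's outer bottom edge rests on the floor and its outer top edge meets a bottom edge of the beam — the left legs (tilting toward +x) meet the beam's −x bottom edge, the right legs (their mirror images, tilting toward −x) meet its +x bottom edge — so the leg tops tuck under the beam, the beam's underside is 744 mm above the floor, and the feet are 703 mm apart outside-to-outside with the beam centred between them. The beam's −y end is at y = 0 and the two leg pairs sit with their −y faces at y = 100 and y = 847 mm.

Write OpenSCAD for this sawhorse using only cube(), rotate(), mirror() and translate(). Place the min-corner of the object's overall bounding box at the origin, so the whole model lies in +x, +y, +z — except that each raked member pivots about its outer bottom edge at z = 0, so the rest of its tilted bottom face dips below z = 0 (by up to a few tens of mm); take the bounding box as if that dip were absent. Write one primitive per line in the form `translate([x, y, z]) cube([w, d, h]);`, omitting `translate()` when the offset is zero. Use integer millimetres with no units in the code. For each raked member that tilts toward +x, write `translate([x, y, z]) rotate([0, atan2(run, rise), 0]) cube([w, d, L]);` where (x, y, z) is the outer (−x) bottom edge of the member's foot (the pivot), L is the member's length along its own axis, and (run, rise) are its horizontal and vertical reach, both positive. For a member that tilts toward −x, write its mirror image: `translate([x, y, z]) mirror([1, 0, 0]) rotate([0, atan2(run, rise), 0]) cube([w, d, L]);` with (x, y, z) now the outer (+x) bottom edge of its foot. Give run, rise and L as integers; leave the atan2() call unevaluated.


translate([310, 0, 744]) cube([83, 989, 76]);
translate([0, 100, 0]) rotate([0, atan2(310, 744), 0]) cube([40, 42, 806]);
translate([703, 100, 0]) mirror([1, 0, 0]) rotate([0, atan2(310, 744), 0]) cube([40, 42, 806]);
translate([0, 847, 0]) rotate([0, atan2(310, 744), 0]) cube([40, 42, 806]);
translate([703, 847, 0]) mirror([1, 0, 0]) rotate([0, atan2(310, 744), 0]) cube([40, 42, 806]);


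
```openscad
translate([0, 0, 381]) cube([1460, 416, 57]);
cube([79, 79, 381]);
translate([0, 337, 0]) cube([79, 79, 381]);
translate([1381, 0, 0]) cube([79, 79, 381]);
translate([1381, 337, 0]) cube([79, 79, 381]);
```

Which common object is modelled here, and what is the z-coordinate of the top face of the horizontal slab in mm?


A bench. The seat-top height is 438 mm.

A long slab on four corner posts — a bench. The slab sits at z = 381 with thickness 57, so the top is 381 + 57 = 438 mm.


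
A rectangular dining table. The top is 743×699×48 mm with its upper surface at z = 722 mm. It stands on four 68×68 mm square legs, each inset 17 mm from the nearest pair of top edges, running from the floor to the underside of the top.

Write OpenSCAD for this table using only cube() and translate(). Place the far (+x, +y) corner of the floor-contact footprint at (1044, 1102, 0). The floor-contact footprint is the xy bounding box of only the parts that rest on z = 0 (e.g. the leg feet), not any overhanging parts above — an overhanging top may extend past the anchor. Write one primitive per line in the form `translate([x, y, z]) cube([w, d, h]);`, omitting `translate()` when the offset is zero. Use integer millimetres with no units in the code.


// leg_h = 722 - 48 = 674
translate([318, 420, 674]) cube([743, 699, 48]);
translate([335, 437, 0]) cube([68, 68, 674]);
translate([976, 437, 0]) cube([68, 68, 674]);
translate([335, 1034, 0]) cube([68, 68, 674]);
translate([976, 1034, 0]) cube([68, 68, 674]);


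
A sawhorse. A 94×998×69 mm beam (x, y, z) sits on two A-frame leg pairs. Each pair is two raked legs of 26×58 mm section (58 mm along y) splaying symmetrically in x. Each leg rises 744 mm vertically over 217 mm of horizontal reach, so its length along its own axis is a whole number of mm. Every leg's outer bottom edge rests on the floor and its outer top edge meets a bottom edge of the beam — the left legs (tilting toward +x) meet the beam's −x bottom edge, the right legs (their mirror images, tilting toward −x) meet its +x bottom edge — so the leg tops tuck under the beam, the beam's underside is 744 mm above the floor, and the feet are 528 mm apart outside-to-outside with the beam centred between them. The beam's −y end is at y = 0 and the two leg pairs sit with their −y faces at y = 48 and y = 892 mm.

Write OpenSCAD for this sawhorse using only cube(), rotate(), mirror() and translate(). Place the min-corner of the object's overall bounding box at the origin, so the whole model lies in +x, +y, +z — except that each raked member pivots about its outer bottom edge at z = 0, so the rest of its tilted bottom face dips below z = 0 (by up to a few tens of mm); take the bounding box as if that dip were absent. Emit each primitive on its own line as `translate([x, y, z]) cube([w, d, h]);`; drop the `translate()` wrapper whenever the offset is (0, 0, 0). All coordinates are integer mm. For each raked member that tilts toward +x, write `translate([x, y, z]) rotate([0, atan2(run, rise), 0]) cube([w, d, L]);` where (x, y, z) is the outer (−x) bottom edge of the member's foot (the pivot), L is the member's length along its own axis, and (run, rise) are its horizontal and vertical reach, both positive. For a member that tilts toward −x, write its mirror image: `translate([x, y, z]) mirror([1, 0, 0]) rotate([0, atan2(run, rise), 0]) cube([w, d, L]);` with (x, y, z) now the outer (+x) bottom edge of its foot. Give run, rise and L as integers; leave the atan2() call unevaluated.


// leg length = √(217² + 744²) = 775
// right-leg outer foot x = 2·217 + 94 = 528
// beam min-corner = (217, 0, 744)
translate([217, 0, 744]) cube([94, 998, 69]);
translate([0, 48, 0]) rotate([0, atan2(217, 744), 0]) cube([26, 58, 775]);
translate([528, 48, 0]) mirror([1, 0, 0]) rotate([0, atan2(217, 744), 0]) cube([26, 58, 775]);
translate([0, 892, 0]) rotate([0, atan2(217, 744), 0]) cube([26, 58, 775]);
translate([528, 892, 0]) mirror([1, 0, 0]) rotate([0, atan2(217, 744), 0]) cube([26, 58, 775]);


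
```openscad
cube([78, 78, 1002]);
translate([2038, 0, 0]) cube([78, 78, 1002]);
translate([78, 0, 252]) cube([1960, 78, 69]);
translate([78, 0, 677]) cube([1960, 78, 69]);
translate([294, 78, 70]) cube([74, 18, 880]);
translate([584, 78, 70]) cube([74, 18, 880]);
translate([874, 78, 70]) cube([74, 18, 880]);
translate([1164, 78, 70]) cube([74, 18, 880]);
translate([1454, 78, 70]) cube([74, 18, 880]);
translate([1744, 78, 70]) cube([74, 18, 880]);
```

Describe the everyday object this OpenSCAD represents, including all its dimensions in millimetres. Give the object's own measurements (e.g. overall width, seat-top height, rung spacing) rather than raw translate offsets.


A fence section. Two 78×78 mm posts, 1002 mm tall, stand on the floor with a clear span of 1960 mm between their inner faces. Two horizontal rails of 78×69 mm section span the gap between the posts with their undersides at z = 252 mm and z = 677 mm, flush with the posts' −y face. 6 pickets, each 74 mm wide, 18 mm thick and 880 mm tall, are fixed to the +y face of the rails with their bottoms at z = 70 mm, spaced across the span with a 216 mm gap after the −x post and between neighbouring pickets, with 220 mm left before the +x post.


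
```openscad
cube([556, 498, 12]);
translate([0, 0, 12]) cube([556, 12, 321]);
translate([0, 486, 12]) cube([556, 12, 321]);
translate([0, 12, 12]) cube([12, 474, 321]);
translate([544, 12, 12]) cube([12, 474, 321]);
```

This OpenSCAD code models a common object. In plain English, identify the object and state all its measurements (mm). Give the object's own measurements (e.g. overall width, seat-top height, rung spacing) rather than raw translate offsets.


An open-topped rectangular box: outside dimensions 556×498×333 mm, with a uniform wall and base thickness of 12 mm. The base is a full 556×498 slab on the floor; four walls sit on top of the base. The front and back walls (the −y and +y sides) span the full width; the two side walls fit between them.


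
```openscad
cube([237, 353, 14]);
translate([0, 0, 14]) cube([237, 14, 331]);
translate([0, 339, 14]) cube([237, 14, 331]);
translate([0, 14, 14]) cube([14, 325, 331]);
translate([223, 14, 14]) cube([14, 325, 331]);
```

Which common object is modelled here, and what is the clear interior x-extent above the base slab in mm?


An open box. The internal width is 209 mm.

A 237×353 base slab with four walls standing on it — an open box. The base is 237 mm wide and the walls are 14 mm thick, so the internal width is 237 − 2 × 14 = 209 mm.


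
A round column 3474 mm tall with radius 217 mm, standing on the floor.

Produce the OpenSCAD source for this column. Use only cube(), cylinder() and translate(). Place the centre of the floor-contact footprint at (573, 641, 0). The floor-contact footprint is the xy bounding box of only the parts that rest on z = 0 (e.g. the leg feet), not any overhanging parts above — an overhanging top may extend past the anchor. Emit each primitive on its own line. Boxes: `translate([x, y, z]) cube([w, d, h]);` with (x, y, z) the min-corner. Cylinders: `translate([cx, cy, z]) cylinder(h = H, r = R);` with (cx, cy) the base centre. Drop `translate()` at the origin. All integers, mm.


translate([573, 641, 0]) cylinder(h = 3474, r = 217);


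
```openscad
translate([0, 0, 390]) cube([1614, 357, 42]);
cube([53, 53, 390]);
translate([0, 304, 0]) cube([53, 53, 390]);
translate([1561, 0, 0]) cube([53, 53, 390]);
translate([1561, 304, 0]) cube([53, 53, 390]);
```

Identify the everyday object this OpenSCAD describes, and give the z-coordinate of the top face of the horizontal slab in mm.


A bench. The seat-top height is 432 mm.

A long slab on four corner posts — a bench. The slab sits at z = 390 with thickness 42, so the top is 390 + 42 = 432 mm.


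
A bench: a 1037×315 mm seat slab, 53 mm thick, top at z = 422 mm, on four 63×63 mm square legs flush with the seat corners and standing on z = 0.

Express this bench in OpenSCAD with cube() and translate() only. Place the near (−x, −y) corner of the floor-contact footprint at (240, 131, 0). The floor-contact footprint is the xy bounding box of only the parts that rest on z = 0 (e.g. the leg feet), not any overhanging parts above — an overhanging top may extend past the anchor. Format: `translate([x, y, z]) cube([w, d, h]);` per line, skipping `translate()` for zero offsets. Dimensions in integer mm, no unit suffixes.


translate([240, 131, 369]) cube([1037, 315, 53]);
translate([240, 131, 0]) cube([63, 63, 369]);
translate([240, 383, 0]) cube([63, 63, 369]);
translate([1214, 131, 0]) cube([63, 63, 369]);
translate([1214, 383, 0]) cube([63, 63, 369]);


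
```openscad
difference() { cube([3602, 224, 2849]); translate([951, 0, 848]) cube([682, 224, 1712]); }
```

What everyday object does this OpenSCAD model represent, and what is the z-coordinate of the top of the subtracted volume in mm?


A wall with a window opening. The window head height is 2560 mm.

A wall with a rectangular opening subtracted — a window. Sill at z = 848, opening 1712 mm tall, so the head is at 848 + 1712 = 2560 mm.


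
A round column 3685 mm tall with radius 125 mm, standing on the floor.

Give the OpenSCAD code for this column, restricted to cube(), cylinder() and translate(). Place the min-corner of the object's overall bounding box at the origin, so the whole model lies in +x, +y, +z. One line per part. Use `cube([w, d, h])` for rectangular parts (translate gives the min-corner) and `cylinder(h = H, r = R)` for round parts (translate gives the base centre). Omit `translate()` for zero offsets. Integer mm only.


translate([125, 125, 0]) cylinder(h = 3685, r = 125);


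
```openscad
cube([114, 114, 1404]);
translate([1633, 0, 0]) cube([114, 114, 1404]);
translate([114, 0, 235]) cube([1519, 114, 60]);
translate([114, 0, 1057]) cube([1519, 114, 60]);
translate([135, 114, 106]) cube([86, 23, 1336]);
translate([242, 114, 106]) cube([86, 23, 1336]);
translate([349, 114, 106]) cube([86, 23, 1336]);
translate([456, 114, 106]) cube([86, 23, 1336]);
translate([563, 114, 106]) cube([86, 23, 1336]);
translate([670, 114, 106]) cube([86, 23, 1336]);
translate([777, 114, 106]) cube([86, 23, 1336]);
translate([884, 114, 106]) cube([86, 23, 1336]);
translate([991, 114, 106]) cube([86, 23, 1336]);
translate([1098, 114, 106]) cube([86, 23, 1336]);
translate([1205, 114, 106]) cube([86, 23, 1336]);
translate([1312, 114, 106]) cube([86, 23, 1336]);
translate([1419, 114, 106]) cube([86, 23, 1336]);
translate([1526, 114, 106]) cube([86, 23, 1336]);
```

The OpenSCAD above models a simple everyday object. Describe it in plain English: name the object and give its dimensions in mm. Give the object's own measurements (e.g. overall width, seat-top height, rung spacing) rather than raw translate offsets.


A fence section. Two 114×114 mm posts, 1404 mm tall, stand on the floor with a clear span of 1519 mm between their inner faces. Two horizontal rails of 114×60 mm section span the gap between the posts with their undersides at z = 235 mm and z = 1057 mm, flush with the posts' −y face. 14 pickets, each 86 mm wide, 23 mm thick and 1336 mm tall, are fixed to the +y face of the rails with their bottoms at z = 106 mm, spaced across the span with a 21 mm gap after the −x post and between neighbouring pickets and before the +x post.


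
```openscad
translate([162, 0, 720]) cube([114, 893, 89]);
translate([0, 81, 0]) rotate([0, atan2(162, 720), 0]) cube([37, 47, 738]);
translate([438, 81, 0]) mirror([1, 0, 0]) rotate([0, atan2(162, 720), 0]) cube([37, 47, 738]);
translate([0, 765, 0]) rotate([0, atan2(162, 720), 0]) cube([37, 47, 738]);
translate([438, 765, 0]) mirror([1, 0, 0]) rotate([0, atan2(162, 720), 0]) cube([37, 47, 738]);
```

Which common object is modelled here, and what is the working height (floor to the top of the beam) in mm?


A sawhorse. The overall height is 809 mm.

A beam across two mirrored pairs of raked legs — a sawhorse. The beam's underside is at z = 720 (matching the legs' vertical rise in atan2(162, 720)) and the beam is 89 mm tall, so its top is at 720 + 89 = 809 mm. The raked legs top out at the beam's underside, so that is the highest point.


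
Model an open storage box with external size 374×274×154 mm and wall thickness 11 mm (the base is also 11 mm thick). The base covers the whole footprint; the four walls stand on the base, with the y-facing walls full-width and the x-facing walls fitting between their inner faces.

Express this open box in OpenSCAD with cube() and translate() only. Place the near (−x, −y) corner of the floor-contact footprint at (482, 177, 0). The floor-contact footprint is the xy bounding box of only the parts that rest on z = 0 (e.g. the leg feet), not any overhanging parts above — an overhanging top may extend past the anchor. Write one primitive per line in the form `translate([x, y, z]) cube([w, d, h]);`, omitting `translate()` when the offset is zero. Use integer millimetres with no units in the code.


translate([482, 177, 0]) cube([374, 274, 11]);
translate([482, 177, 11]) cube([374, 11, 143]);
translate([482, 440, 11]) cube([374, 11, 143]);
translate([482, 188, 11]) cube([11, 252, 143]);
translate([845, 188, 11]) cube([11, 252, 143]);


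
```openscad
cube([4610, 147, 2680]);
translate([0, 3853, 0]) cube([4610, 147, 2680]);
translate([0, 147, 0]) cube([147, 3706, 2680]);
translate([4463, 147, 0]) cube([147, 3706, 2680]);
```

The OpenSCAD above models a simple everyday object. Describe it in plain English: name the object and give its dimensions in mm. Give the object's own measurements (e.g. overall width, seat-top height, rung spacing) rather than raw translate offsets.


The wall frame of a small rectangular building: four walls, each 2680 mm tall and 147 mm thick, enclosing a footprint 4610 mm (x) by 4000 mm (y) outside-to-outside, with no floor or roof. The front and back walls (the −y and +y sides) span the full width; the two side walls fit between them.


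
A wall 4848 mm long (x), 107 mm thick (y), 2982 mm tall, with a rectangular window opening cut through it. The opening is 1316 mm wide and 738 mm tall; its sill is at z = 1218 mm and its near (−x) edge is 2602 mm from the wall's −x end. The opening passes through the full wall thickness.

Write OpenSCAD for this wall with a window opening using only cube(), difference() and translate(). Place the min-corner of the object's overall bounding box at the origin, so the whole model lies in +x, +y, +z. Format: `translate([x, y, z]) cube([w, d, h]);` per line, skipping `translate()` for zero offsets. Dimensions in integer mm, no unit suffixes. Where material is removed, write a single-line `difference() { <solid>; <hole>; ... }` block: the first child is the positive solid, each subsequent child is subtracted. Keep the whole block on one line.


difference() { cube([4848, 107, 2982]); translate([2602, 0, 1218]) cube([1316, 107, 738]); }


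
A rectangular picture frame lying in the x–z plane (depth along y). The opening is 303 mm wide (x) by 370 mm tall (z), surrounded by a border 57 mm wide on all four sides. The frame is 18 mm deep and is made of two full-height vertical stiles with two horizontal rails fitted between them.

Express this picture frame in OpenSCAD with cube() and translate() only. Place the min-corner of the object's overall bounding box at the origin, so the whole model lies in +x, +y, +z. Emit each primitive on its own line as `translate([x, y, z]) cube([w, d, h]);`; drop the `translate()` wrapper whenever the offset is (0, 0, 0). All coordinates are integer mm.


cube([57, 18, 484]);
translate([360, 0, 0]) cube([57, 18, 484]);
translate([57, 0, 0]) cube([303, 18, 57]);
translate([57, 0, 427]) cube([303, 18, 57]);


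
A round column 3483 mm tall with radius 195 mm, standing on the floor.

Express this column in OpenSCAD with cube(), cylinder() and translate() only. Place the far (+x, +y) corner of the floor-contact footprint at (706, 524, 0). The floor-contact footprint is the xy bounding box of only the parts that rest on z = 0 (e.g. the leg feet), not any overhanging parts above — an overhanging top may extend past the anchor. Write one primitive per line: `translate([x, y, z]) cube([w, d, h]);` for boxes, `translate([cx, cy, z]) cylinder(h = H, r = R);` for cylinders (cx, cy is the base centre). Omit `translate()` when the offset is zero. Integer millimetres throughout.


translate([511, 329, 0]) cylinder(h = 3483, r = 195);


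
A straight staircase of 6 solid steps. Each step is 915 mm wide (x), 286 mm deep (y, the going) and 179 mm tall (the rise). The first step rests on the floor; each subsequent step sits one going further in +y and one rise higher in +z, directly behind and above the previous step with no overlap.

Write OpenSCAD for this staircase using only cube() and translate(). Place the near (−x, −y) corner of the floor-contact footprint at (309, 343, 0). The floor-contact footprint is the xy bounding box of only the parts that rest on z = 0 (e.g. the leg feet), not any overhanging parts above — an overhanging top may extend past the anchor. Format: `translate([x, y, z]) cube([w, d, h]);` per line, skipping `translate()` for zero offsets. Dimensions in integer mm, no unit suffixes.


translate([309, 343, 0]) cube([915, 286, 179]);
translate([309, 629, 179]) cube([915, 286, 179]);
translate([309, 915, 358]) cube([915, 286, 179]);
translate([309, 1201, 537]) cube([915, 286, 179]);
translate([309, 1487, 716]) cube([915, 286, 179]);
translate([309, 1773, 895]) cube([915, 286, 179]);


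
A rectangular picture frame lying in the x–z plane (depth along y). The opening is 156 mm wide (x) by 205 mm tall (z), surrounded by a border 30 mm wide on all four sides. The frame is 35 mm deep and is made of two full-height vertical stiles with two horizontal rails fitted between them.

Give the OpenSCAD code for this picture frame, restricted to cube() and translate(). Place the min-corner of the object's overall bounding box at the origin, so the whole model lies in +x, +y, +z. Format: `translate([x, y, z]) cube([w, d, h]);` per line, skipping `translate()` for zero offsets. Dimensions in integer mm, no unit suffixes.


cube([30, 35, 265]);
translate([186, 0, 0]) cube([30, 35, 265]);
translate([30, 0, 0]) cube([156, 35, 30]);
translate([30, 0, 235]) cube([156, 35, 30]);


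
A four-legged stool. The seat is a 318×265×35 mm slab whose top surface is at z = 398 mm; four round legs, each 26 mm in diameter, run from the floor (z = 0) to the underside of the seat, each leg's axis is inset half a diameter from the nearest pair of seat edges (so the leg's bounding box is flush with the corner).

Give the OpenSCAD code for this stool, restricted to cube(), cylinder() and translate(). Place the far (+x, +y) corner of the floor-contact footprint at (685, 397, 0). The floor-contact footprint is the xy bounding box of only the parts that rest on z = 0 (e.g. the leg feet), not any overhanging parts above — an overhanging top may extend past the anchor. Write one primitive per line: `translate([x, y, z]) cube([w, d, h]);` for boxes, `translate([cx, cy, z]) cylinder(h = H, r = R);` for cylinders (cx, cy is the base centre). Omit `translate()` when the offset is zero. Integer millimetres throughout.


// leg_h = 398 - 35 = 363
translate([367, 132, 363]) cube([318, 265, 35]);
translate([380, 145, 0]) cylinder(h = 363, r = 13);
translate([672, 145, 0]) cylinder(h = 363, r = 13);
translate([380, 384, 0]) cylinder(h = 363, r = 13);
translate([672, 384, 0]) cylinder(h = 363, r = 13);


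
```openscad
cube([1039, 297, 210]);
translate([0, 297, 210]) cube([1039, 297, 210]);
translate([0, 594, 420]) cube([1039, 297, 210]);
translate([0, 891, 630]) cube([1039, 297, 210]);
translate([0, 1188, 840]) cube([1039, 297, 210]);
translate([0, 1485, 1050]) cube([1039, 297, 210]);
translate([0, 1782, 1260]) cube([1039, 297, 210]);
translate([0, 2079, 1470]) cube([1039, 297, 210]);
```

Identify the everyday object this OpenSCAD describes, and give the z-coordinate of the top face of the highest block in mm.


A staircase. The total rise is 1680 mm.

8 identical blocks, each offset up and back from the previous — a staircase. Each step is 210 mm tall and there are 8 of them, so the total rise is 8 × 210 = 1680 mm.


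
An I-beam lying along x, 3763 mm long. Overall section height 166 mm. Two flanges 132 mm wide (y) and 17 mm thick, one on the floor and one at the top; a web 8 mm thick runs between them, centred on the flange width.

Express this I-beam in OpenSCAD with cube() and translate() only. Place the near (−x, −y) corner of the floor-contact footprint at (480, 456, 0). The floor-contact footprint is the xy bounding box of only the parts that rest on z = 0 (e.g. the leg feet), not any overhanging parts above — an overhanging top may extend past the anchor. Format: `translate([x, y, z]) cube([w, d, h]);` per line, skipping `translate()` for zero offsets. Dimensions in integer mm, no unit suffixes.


translate([480, 456, 0]) cube([3763, 132, 17]);
translate([480, 518, 17]) cube([3763, 8, 132]);
translate([480, 456, 149]) cube([3763, 132, 17]);


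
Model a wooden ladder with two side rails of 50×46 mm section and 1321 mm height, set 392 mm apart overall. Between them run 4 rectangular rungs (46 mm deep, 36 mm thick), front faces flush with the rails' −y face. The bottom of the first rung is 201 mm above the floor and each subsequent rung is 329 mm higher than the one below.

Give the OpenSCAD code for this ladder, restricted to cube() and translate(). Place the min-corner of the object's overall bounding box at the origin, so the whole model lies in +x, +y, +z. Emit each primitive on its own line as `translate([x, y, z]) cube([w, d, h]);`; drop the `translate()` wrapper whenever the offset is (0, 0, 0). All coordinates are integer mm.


cube([50, 46, 1321]);
translate([342, 0, 0]) cube([50, 46, 1321]);
translate([50, 0, 201]) cube([292, 46, 36]);
translate([50, 0, 530]) cube([292, 46, 36]);
translate([50, 0, 859]) cube([292, 46, 36]);
translate([50, 0, 1188]) cube([292, 46, 36]);


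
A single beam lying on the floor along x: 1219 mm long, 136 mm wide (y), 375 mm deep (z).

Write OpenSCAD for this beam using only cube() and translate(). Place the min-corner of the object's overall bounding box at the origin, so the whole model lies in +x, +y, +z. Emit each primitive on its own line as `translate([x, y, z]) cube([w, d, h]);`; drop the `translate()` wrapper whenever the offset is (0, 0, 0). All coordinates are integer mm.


cube([1219, 136, 375]);


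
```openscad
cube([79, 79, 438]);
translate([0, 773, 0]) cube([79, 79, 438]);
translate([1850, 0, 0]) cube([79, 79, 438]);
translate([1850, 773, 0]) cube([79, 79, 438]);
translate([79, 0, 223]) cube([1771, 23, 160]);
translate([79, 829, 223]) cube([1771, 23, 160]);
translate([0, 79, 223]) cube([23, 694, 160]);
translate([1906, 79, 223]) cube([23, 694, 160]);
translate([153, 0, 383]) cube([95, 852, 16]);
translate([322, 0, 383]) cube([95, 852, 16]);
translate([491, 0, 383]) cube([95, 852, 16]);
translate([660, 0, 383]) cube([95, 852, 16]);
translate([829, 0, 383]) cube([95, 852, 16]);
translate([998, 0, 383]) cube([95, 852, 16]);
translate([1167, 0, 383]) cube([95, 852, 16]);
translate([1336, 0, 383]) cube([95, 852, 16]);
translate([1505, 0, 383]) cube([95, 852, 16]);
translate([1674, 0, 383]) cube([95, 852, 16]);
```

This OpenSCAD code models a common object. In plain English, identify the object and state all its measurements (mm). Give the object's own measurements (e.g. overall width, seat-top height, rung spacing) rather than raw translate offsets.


A bed frame 1929 mm long (x) by 852 mm wide (y). Four 79×79 mm corner posts, 438 mm tall, at the corners of the footprint. Four rails of 23 mm thickness and 160 mm height run between adjacent posts with their undersides at z = 223 mm, their outer faces flush with the outside of the frame (the two x-running rails run between the posts' inner faces; the two y-running rails run between the posts' inner faces). 10 slats, each 95 mm wide (x) and 16 mm thick, lie across the top of the two x-running rails, running the full 852 mm width of the frame in y; along x they sit between the end posts with a 74 mm gap after the −x posts and between neighbouring slats, leaving 81 mm before the +x posts.


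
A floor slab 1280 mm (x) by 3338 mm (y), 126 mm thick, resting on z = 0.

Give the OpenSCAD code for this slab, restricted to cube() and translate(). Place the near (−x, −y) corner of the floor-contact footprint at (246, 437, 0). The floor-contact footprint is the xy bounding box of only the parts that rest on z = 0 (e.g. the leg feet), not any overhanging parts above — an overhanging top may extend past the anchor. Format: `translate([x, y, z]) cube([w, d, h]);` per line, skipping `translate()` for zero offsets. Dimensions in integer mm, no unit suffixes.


translate([246, 437, 0]) cube([1280, 3338, 126]);


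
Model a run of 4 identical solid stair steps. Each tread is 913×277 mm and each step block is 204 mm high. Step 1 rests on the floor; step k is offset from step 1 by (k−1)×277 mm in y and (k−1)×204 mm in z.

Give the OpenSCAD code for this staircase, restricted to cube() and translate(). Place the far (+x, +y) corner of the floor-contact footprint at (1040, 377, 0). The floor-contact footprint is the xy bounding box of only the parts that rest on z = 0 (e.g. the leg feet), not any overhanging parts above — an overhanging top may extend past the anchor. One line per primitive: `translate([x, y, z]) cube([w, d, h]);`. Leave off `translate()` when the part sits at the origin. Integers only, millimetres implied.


translate([127, 100, 0]) cube([913, 277, 204]);
translate([127, 377, 204]) cube([913, 277, 204]);
translate([127, 654, 408]) cube([913, 277, 204]);
translate([127, 931, 612]) cube([913, 277, 204]);
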